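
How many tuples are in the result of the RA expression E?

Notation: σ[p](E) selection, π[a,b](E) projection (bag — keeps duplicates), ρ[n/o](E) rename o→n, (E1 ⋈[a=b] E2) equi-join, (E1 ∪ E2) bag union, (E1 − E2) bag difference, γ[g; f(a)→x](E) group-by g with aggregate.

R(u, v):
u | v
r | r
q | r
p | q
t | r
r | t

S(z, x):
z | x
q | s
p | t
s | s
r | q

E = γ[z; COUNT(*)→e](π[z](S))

Stepwise |·|:
  S → 4
  π[z](S) → 4
  γ[z; COUNT(*)→e](π[z](S)) → 4

|E| = 4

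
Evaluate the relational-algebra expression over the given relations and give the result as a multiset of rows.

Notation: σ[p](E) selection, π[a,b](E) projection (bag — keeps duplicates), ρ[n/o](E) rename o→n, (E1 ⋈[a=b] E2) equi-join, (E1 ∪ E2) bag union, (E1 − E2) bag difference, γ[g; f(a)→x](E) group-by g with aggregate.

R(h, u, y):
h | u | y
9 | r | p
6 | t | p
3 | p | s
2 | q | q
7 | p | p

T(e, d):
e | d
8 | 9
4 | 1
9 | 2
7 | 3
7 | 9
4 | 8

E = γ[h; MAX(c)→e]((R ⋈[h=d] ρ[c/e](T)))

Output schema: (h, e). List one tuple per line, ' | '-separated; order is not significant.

Subexpression sizes:
  R → 5
  T → 6
  ρ[c/e](T) → 6
  (R ⋈[h=d] ρ[c/e](T)) → 4
  γ[h; MAX(c)→e]((R ⋈[h=d] ρ[c/e](T))) → 3

== RESULT ==
h | e
2 | 9
3 | 7
9 | 8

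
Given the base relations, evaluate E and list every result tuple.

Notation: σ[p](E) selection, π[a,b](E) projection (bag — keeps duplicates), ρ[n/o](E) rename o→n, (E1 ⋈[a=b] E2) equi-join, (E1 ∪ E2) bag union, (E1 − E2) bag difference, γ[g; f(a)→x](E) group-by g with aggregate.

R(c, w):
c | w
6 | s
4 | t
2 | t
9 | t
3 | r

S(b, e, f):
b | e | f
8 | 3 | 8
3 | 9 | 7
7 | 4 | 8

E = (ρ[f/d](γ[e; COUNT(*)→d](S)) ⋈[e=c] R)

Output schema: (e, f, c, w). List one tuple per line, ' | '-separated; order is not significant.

Per-node cardinality:
  S → 3
  γ[e; COUNT(*)→d](S) → 3
  ρ[f/d](γ[e; COUNT(*)→d](S)) → 3
  R → 5
  (ρ[f/d](γ[e; COUNT(*)→d](S)) ⋈[e=c] R) → 3

== RESULT ==
e | f | c | w
3 | 1 | 3 | r
4 | 1 | 4 | t
9 | 1 | 9 | t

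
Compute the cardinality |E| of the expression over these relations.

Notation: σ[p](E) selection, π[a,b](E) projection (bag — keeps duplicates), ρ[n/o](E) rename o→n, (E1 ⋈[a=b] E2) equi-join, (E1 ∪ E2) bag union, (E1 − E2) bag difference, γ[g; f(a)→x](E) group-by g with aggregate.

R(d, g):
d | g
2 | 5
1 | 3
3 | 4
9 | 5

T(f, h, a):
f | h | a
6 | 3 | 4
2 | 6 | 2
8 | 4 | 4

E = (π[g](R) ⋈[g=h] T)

Row counts bottom-up:
  R → 4
  π[g](R) → 4
  T → 3
  (π[g](R) ⋈[g=h] T) → 2

|E| = 2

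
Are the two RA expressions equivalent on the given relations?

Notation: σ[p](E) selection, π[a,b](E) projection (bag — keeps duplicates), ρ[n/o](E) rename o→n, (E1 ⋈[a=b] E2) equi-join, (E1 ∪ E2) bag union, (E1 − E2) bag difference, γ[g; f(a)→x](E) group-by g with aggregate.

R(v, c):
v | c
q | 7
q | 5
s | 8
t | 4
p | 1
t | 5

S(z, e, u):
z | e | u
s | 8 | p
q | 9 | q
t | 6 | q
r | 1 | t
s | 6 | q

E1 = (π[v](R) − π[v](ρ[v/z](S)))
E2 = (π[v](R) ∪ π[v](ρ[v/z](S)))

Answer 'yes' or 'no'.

E1 stepwise |·|:
  R → 6
  π[v](R) → 6
  S → 5
  ρ[v/z](S) → 5
  π[v](ρ[v/z](S)) → 5
  (π[v](R) − π[v](ρ[v/z](S))) → 3
E2 stepwise |·|:
  R → 6
  π[v](R) → 6
  S → 5
  ρ[v/z](S) → 5
  π[v](ρ[v/z](S)) → 5
  (π[v](R) ∪ π[v](ρ[v/z](S))) → 11

E1 result:
v
p
q
t
E2 result:
v
p
q
q
q
r
s
s
s
t
t
t
Witness: ('q',) appears 1× in E1 but 3× in E2.

no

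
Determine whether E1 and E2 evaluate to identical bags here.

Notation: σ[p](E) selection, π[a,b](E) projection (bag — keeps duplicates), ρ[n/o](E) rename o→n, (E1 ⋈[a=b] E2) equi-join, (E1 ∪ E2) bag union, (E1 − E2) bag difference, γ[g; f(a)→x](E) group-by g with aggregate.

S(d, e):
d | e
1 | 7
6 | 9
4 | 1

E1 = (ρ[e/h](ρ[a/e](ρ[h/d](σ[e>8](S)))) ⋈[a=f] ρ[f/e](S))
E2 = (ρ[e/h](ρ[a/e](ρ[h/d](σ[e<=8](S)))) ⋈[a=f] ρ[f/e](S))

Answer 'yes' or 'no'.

E1 stepwise |·|:
  S → 3
  σ[e>8](S) → 1
  ρ[h/d](σ[e>8](S)) → 1
  ρ[a/e](ρ[h/d](σ[e>8](S))) → 1
  ρ[e/h](ρ[a/e](ρ[h/d](σ[e>8](S)))) → 1
  S → 3
  ρ[f/e](S) → 3
  (ρ[e/h](ρ[a/e](ρ[h/d](σ[e>8](S)))) ⋈[a=f] ρ[f/e](S)) → 1
E2 stepwise |·|:
  S → 3
  σ[e<=8](S) → 2
  ρ[h/d](σ[e<=8](S)) → 2
  ρ[a/e](ρ[h/d](σ[e<=8](S))) → 2
  ρ[e/h](ρ[a/e](ρ[h/d](σ[e<=8](S)))) → 2
  S → 3
  ρ[f/e](S) → 3
  (ρ[e/h](ρ[a/e](ρ[h/d](σ[e<=8](S)))) ⋈[a=f] ρ[f/e](S)) → 2

E1 result:
e | a | d | f
6 | 9 | 6 | 9
E2 result:
e | a | d | f
1 | 7 | 1 | 7
4 | 1 | 4 | 1
Witness: (1, 7, 1, 7) appears 0× in E1 but 1× in E2.

no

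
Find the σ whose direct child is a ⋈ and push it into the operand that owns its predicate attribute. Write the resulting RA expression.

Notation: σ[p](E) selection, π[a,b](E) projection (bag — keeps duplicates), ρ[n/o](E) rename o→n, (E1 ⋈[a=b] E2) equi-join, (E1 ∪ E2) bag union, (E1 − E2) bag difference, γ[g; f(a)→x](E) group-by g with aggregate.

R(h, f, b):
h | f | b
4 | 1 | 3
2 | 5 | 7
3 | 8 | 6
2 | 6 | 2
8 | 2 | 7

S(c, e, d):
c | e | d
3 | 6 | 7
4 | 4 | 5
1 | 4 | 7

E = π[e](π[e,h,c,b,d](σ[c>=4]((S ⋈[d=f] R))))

σ filters on c, owned by the left side.
E' = π[e](π[e,h,c,b,d]((σ[c>=4](S) ⋈[d=f] R)))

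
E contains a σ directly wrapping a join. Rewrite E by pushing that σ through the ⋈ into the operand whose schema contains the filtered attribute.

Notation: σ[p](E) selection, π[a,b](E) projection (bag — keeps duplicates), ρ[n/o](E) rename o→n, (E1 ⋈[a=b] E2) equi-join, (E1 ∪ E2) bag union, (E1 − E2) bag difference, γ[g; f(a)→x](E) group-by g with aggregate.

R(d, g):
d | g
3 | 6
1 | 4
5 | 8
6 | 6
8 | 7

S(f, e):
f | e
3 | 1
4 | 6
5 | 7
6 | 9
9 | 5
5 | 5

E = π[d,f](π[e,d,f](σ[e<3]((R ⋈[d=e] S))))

σ filters on e, owned by the right side.
E' = π[d,f](π[e,d,f]((R ⋈[d=e] σ[e<3](S))))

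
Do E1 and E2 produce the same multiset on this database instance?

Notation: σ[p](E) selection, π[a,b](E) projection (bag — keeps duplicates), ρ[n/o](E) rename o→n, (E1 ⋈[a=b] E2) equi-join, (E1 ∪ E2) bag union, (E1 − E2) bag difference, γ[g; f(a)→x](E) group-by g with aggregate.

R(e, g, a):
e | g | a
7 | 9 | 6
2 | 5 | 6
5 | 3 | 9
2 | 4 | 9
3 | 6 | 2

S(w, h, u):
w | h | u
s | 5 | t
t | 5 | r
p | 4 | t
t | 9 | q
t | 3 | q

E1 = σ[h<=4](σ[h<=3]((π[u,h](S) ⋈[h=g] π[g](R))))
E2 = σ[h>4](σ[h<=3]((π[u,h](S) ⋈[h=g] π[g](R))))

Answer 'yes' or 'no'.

E1 row counts bottom-up:
  S → 5
  π[u,h](S) → 5
  R → 5
  π[g](R) → 5
  (π[u,h](S) ⋈[h=g] π[g](R)) → 5
  σ[h<=3]((π[u,h](S) ⋈[h=g] π[g](R))) → 1
  σ[h<=4](σ[h<=3]((π[u,h](S) ⋈[h=g] π[g](R)))) → 1
E2 row counts bottom-up:
  S → 5
  π[u,h](S) → 5
  R → 5
  π[g](R) → 5
  (π[u,h](S) ⋈[h=g] π[g](R)) → 5
  σ[h<=3]((π[u,h](S) ⋈[h=g] π[g](R))) → 1
  σ[h>4](σ[h<=3]((π[u,h](S) ⋈[h=g] π[g](R)))) → 0

E1 result:
u | h | g
q | 3 | 3
E2 result:
u | h | g
(0 rows)
Witness: ('q', 3, 3) appears 1× in E1 but 0× in E2.

no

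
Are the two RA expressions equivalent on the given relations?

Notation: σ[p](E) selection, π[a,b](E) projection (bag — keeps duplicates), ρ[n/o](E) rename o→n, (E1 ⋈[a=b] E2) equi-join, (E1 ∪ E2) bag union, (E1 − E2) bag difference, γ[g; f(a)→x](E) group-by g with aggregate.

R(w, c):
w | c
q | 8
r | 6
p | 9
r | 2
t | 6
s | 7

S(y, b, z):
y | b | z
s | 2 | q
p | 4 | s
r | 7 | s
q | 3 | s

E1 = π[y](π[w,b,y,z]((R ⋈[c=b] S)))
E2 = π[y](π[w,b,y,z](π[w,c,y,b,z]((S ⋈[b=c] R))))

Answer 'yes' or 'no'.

E1 row counts bottom-up:
  R → 6
  S → 4
  (R ⋈[c=b] S) → 2
  π[w,b,y,z]((R ⋈[c=b] S)) → 2
  π[y](π[w,b,y,z]((R ⋈[c=b] S))) → 2
E2 row counts bottom-up:
  S → 4
  R → 6
  (S ⋈[b=c] R) → 2
  π[w,c,y,b,z]((S ⋈[b=c] R)) → 2
  π[w,b,y,z](π[w,c,y,b,z]((S ⋈[b=c] R))) → 2
  π[y](π[w,b,y,z](π[w,c,y,b,z]((S ⋈[b=c] R)))) → 2

E1 and E2 produce the same multiset:
y
r
s

yes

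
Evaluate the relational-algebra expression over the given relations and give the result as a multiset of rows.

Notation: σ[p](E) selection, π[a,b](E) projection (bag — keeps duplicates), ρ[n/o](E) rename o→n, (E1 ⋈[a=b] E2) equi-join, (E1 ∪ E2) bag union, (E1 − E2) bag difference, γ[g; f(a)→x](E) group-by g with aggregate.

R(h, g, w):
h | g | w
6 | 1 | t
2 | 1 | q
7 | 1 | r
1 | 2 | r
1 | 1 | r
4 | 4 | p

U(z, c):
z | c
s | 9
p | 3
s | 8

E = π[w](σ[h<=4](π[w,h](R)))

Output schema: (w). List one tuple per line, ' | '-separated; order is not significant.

Stepwise |·|:
  R → 6
  π[w,h](R) → 6
  σ[h<=4](π[w,h](R)) → 4
  π[w](σ[h<=4](π[w,h](R))) → 4

== RESULT ==
w
p
q
r
r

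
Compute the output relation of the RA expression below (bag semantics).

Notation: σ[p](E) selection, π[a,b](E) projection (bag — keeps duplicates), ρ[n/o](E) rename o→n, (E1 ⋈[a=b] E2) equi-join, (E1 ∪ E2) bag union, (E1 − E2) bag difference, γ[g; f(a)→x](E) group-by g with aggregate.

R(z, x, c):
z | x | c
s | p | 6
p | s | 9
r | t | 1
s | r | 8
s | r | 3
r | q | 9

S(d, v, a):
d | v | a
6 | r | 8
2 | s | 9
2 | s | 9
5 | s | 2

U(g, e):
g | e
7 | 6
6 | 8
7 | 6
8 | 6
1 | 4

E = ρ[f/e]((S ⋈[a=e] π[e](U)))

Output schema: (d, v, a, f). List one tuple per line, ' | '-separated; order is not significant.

Row counts bottom-up:
  S → 4
  U → 5
  π[e](U) → 5
  (S ⋈[a=e] π[e](U)) → 1
  ρ[f/e]((S ⋈[a=e] π[e](U))) → 1

== RESULT ==
d | v | a | f
6 | r | 8 | 8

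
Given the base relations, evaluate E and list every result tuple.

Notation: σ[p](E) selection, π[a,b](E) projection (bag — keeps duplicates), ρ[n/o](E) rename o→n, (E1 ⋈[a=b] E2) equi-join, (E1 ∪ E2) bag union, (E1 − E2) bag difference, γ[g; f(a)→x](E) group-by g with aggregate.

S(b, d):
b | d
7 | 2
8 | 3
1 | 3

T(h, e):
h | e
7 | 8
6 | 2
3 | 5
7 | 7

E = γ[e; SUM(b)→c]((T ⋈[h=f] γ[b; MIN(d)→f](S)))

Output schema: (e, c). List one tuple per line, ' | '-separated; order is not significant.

Per-node cardinality:
  T → 4
  S → 3
  γ[b; MIN(d)→f](S) → 3
  (T ⋈[h=f] γ[b; MIN(d)→f](S)) → 2
  γ[e; SUM(b)→c]((T ⋈[h=f] γ[b; MIN(d)→f](S))) → 1

== RESULT ==
e | c
5 | 9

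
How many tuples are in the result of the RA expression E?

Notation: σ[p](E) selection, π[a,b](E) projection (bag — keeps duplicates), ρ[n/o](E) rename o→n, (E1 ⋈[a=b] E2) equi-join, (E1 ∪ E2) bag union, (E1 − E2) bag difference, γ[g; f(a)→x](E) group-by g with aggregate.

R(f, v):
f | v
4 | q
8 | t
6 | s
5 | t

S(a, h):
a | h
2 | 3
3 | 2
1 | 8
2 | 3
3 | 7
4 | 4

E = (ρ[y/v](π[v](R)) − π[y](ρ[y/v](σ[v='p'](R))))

Stepwise |·|:
  R → 4
  π[v](R) → 4
  ρ[y/v](π[v](R)) → 4
  R → 4
  σ[v='p'](R) → 0
  ρ[y/v](σ[v='p'](R)) → 0
  π[y](ρ[y/v](σ[v='p'](R))) → 0
  (ρ[y/v](π[v](R)) − π[y](ρ[y/v](σ[v='p'](R)))) → 4

|E| = 4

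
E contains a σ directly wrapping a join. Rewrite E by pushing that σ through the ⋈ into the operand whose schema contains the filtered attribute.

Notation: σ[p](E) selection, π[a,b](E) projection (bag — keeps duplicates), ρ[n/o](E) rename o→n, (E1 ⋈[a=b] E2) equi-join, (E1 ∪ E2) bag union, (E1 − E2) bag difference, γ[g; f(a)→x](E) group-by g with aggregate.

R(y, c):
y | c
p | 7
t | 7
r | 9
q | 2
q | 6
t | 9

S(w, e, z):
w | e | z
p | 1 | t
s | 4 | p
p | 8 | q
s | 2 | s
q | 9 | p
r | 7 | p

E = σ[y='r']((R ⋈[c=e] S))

σ filters on y, owned by the left side.
E' = (σ[y='r'](R) ⋈[c=e] S)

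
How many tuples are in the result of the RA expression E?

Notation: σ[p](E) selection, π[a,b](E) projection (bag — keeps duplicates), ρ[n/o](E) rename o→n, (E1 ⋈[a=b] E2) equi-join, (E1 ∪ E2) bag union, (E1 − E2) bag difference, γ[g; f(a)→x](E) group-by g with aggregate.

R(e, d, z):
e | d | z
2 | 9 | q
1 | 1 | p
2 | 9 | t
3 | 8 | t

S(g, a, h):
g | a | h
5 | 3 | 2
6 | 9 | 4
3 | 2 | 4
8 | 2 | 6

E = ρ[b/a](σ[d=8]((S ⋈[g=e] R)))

Stepwise |·|:
  S → 4
  R → 4
  (S ⋈[g=e] R) → 1
  σ[d=8]((S ⋈[g=e] R)) → 1
  ρ[b/a](σ[d=8]((S ⋈[g=e] R))) → 1

|E| = 1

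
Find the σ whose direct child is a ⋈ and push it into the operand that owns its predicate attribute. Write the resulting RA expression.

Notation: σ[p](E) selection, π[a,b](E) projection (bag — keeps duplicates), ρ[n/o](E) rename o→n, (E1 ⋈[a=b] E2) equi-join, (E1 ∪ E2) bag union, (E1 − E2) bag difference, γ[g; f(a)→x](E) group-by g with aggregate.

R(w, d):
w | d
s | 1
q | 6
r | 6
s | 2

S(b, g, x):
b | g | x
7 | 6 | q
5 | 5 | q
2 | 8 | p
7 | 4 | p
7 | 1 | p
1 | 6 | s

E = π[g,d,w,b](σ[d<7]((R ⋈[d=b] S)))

σ filters on d, owned by the left side.
E' = π[g,d,w,b]((σ[d<7](R) ⋈[d=b] S))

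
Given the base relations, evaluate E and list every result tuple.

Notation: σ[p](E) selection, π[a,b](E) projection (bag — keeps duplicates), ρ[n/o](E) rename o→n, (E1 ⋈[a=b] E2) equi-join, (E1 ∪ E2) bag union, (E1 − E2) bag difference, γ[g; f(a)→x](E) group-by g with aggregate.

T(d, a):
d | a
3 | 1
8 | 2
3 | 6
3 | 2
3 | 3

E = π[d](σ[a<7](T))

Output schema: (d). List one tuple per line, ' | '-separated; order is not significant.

Row counts bottom-up:
  T → 5
  σ[a<7](T) → 5
  π[d](σ[a<7](T)) → 5

== RESULT ==
d
3
3
3
3
8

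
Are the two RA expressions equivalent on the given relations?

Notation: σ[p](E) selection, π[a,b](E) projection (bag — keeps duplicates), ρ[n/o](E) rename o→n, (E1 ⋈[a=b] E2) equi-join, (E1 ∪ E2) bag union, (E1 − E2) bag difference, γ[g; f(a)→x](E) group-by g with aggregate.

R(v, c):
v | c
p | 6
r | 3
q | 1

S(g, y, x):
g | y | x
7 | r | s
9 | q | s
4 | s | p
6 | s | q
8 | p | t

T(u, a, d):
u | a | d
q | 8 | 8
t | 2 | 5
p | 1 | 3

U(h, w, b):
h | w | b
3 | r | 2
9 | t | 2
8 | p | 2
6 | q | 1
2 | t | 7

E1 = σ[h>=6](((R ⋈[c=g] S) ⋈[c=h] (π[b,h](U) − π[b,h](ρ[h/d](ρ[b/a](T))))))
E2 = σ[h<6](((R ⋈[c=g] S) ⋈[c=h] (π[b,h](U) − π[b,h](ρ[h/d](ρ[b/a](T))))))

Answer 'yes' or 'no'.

E1 row counts bottom-up:
  R → 3
  S → 5
  (R ⋈[c=g] S) → 1
  U → 5
  π[b,h](U) → 5
  T → 3
  ρ[b/a](T) → 3
  ρ[h/d](ρ[b/a](T)) → 3
  π[b,h](ρ[h/d](ρ[b/a](T))) → 3
  (π[b,h](U) − π[b,h](ρ[h/d](ρ[b/a](T)))) → 5
  ((R ⋈[c=g] S) ⋈[c=h] (π[b,h](U) − π[b,h](ρ[h/d](ρ[b/a](T))))) → 1
  σ[h>=6](((R ⋈[c=g] S) ⋈[c=h] (π[b,h](U) − π[b,h](ρ[h/d](ρ[b/a](T)))))) → 1
E2 row counts bottom-up:
  R → 3
  S → 5
  (R ⋈[c=g] S) → 1
  U → 5
  π[b,h](U) → 5
  T → 3
  ρ[b/a](T) → 3
  ρ[h/d](ρ[b/a](T)) → 3
  π[b,h](ρ[h/d](ρ[b/a](T))) → 3
  (π[b,h](U) − π[b,h](ρ[h/d](ρ[b/a](T)))) → 5
  ((R ⋈[c=g] S) ⋈[c=h] (π[b,h](U) − π[b,h](ρ[h/d](ρ[b/a](T))))) → 1
  σ[h<6](((R ⋈[c=g] S) ⋈[c=h] (π[b,h](U) − π[b,h](ρ[h/d](ρ[b/a](T)))))) → 0

E1 result:
v | c | g | y | x | b | h
p | 6 | 6 | s | q | 1 | 6
E2 result:
v | c | g | y | x | b | h
(0 rows)
Witness: ('p', 6, 6, 's', 'q', 1, 6) appears 1× in E1 but 0× in E2.

no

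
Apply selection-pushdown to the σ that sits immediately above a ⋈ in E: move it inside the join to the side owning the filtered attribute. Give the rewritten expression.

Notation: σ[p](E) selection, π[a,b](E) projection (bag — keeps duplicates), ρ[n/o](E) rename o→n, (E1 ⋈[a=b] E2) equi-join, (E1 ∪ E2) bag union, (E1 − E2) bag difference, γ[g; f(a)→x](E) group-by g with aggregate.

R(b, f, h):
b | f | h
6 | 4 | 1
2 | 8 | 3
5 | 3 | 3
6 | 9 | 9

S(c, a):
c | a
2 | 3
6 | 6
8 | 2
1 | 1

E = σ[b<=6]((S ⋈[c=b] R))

σ filters on b, owned by the right side.
E' = (S ⋈[c=b] σ[b<=6](R))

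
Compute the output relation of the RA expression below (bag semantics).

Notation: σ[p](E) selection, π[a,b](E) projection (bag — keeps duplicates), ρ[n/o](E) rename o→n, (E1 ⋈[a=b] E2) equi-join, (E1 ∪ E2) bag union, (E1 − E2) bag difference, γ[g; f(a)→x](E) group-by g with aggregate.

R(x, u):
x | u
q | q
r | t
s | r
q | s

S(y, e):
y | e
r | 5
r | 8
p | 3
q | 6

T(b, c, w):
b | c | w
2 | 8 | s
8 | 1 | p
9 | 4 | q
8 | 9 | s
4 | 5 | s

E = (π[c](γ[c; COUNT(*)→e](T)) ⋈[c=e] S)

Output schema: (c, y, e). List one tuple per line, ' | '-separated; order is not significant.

Subexpression sizes:
  T → 5
  γ[c; COUNT(*)→e](T) → 5
  π[c](γ[c; COUNT(*)→e](T)) → 5
  S → 4
  (π[c](γ[c; COUNT(*)→e](T)) ⋈[c=e] S) → 2

== RESULT ==
c | y | e
5 | r | 5
8 | r | 8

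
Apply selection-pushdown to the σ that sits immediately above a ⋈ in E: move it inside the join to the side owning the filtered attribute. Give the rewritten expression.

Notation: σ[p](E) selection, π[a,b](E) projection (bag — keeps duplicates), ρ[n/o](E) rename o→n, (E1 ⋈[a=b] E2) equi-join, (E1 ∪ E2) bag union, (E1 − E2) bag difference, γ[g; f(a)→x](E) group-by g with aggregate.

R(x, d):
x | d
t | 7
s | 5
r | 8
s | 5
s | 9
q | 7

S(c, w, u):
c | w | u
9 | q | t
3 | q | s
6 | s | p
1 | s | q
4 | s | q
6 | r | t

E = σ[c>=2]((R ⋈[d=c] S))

σ filters on c, owned by the right side.
E' = (R ⋈[d=c] σ[c>=2](S))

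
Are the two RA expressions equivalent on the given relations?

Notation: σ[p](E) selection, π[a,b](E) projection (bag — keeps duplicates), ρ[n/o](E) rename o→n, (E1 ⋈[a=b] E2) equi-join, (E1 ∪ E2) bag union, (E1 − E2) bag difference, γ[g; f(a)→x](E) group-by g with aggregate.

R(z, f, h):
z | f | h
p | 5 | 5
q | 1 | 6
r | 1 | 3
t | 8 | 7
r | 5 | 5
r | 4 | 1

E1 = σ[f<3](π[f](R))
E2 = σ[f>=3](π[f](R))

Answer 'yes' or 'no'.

E1 row counts bottom-up:
  R → 6
  π[f](R) → 6
  σ[f<3](π[f](R)) → 2
E2 row counts bottom-up:
  R → 6
  π[f](R) → 6
  σ[f>=3](π[f](R)) → 4

E1 result:
f
1
1
E2 result:
f
4
5
5
8
Witness: (1,) appears 2× in E1 but 0× in E2.

no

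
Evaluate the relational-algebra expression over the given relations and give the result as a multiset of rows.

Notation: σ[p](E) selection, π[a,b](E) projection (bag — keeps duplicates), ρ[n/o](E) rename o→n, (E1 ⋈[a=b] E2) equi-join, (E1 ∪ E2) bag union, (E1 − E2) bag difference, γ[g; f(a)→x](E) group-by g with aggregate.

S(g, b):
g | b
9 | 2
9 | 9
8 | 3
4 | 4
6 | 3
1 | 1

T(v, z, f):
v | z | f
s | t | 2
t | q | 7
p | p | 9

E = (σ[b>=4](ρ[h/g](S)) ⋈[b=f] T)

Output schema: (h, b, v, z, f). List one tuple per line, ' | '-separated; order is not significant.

Per-node cardinality:
  S → 6
  ρ[h/g](S) → 6
  σ[b>=4](ρ[h/g](S)) → 2
  T → 3
  (σ[b>=4](ρ[h/g](S)) ⋈[b=f] T) → 1

== RESULT ==
h | b | v | z | f
9 | 9 | p | p | 9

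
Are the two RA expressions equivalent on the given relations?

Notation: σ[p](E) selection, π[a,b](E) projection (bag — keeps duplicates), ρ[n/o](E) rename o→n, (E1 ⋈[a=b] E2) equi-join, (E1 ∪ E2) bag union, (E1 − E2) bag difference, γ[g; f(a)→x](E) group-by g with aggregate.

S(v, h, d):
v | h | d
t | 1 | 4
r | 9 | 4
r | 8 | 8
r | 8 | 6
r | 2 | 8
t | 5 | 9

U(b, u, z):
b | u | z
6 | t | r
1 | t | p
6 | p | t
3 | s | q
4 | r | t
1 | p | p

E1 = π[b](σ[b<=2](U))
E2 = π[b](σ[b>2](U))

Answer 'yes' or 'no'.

E1 subexpression sizes:
  U → 6
  σ[b<=2](U) → 2
  π[b](σ[b<=2](U)) → 2
E2 subexpression sizes:
  U → 6
  σ[b>2](U) → 4
  π[b](σ[b>2](U)) → 4

E1 result:
b
1
1
E2 result:
b
3
4
6
6
Witness: (6,) appears 0× in E1 but 2× in E2.

no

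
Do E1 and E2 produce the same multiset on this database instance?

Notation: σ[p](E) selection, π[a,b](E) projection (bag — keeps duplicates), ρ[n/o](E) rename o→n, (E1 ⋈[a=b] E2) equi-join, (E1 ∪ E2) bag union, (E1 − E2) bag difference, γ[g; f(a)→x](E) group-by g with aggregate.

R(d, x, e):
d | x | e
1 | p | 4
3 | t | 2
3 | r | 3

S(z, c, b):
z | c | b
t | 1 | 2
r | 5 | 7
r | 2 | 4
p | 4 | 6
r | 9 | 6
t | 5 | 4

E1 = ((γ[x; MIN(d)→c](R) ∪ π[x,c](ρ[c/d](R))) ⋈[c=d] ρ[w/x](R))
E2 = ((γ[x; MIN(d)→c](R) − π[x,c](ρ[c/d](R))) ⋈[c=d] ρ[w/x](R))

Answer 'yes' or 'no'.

E1 per-node cardinality:
  R → 3
  γ[x; MIN(d)→c](R) → 3
  R → 3
  ρ[c/d](R) → 3
  π[x,c](ρ[c/d](R)) → 3
  (γ[x; MIN(d)→c](R) ∪ π[x,c](ρ[c/d](R))) → 6
  R → 3
  ρ[w/x](R) → 3
  ((γ[x; MIN(d)→c](R) ∪ π[x,c](ρ[c/d](R))) ⋈[c=d] ρ[w/x](R)) → 10
E2 per-node cardinality:
  R → 3
  γ[x; MIN(d)→c](R) → 3
  R → 3
  ρ[c/d](R) → 3
  π[x,c](ρ[c/d](R)) → 3
  (γ[x; MIN(d)→c](R) − π[x,c](ρ[c/d](R))) → 0
  R → 3
  ρ[w/x](R) → 3
  ((γ[x; MIN(d)→c](R) − π[x,c](ρ[c/d](R))) ⋈[c=d] ρ[w/x](R)) → 0

E1 result:
x | c | d | w | e
p | 1 | 1 | p | 4
p | 1 | 1 | p | 4
r | 3 | 3 | r | 3
r | 3 | 3 | r | 3
r | 3 | 3 | t | 2
r | 3 | 3 | t | 2
t | 3 | 3 | r | 3
t | 3 | 3 | r | 3
t | 3 | 3 | t | 2
t | 3 | 3 | t | 2
E2 result:
x | c | d | w | e
(0 rows)
Witness: ('r', 3, 3, 't', 2) appears 2× in E1 but 0× in E2.

no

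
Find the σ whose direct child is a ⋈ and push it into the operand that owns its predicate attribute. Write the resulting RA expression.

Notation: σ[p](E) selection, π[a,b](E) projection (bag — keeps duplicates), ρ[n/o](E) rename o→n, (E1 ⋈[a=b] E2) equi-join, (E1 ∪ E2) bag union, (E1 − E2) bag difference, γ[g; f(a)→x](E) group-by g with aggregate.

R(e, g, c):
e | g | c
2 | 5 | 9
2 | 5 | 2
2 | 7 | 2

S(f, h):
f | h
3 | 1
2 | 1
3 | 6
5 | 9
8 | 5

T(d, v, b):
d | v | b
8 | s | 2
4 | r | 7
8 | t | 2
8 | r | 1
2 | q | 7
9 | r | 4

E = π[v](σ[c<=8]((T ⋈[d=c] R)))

σ filters on c, owned by the right side.
E' = π[v]((T ⋈[d=c] σ[c<=8](R)))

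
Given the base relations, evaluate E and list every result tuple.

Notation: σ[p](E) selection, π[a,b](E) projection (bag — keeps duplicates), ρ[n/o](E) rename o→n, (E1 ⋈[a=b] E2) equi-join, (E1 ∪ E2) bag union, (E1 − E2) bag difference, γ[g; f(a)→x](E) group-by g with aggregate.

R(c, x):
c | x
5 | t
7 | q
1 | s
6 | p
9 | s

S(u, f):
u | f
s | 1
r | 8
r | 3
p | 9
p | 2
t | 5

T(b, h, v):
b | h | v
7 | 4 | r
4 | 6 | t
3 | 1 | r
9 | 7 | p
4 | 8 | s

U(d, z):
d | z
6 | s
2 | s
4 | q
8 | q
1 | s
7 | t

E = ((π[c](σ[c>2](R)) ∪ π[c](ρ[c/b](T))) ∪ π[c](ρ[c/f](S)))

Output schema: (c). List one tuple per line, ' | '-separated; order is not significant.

Per-node cardinality:
  R → 5
  σ[c>2](R) → 4
  π[c](σ[c>2](R)) → 4
  T → 5
  ρ[c/b](T) → 5
  π[c](ρ[c/b](T)) → 5
  (π[c](σ[c>2](R)) ∪ π[c](ρ[c/b](T))) → 9
  S → 6
  ρ[c/f](S) → 6
  π[c](ρ[c/f](S)) → 6
  ((π[c](σ[c>2](R)) ∪ π[c](ρ[c/b](T))) ∪ π[c](ρ[c/f](S))) → 15

== RESULT ==
c
1
2
3
3
4
4
5
5
6
7
7
8
9
9
9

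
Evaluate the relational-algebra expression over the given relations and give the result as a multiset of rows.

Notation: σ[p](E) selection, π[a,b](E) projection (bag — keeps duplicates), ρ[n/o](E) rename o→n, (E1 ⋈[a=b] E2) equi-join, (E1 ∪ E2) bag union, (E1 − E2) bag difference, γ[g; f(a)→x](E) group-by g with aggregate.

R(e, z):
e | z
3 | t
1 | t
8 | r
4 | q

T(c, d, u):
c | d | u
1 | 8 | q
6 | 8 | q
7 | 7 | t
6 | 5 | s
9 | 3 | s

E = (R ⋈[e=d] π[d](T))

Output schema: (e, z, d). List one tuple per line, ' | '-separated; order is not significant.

Per-node cardinality:
  R → 4
  T → 5
  π[d](T) → 5
  (R ⋈[e=d] π[d](T)) → 3

== RESULT ==
e | z | d
3 | t | 3
8 | r | 8
8 | r | 8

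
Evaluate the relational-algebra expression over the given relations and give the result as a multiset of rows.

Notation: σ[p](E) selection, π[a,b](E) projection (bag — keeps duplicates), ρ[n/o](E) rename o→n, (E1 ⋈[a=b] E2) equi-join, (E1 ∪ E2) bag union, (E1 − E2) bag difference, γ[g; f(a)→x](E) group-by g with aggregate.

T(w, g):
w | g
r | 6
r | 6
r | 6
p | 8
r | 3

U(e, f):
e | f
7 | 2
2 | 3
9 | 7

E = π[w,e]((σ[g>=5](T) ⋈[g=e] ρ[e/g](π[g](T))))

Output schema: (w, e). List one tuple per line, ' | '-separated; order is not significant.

Row counts bottom-up:
  T → 5
  σ[g>=5](T) → 4
  T → 5
  π[g](T) → 5
  ρ[e/g](π[g](T)) → 5
  (σ[g>=5](T) ⋈[g=e] ρ[e/g](π[g](T))) → 10
  π[w,e]((σ[g>=5](T) ⋈[g=e] ρ[e/g](π[g](T)))) → 10

== RESULT ==
w | e
p | 8
r | 6
r | 6
r | 6
r | 6
r | 6
r | 6
r | 6
r | 6
r | 6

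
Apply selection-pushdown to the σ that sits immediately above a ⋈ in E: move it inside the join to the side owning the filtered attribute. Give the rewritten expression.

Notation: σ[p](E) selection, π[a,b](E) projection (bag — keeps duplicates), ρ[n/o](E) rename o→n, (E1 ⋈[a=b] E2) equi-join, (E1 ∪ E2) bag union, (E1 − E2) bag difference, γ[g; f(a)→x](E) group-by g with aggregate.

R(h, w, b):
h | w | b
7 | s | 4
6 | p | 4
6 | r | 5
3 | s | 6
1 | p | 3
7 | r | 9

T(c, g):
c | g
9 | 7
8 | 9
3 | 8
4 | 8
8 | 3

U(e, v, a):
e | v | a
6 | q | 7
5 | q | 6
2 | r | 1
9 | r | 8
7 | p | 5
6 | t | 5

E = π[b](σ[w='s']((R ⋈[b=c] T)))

σ filters on w, owned by the left side.
E' = π[b]((σ[w='s'](R) ⋈[b=c] T))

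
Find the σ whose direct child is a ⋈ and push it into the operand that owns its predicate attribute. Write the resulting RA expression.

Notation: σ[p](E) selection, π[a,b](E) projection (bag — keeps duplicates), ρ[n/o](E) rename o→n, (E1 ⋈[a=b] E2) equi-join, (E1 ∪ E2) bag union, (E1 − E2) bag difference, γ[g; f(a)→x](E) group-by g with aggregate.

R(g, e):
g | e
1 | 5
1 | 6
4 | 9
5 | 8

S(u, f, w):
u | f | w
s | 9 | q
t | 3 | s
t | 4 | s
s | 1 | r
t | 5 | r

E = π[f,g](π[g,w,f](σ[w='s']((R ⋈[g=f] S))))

σ filters on w, owned by the right side.
E' = π[f,g](π[g,w,f]((R ⋈[g=f] σ[w='s'](S))))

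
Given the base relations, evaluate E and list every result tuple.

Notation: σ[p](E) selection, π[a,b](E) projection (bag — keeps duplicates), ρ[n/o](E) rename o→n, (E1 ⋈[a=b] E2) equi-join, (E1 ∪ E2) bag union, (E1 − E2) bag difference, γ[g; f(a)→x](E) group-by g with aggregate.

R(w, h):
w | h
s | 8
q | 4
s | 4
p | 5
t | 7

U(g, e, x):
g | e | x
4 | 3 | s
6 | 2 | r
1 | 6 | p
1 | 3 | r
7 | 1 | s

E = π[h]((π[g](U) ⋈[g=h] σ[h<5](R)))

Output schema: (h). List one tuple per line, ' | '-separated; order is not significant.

Per-node cardinality:
  U → 5
  π[g](U) → 5
  R → 5
  σ[h<5](R) → 2
  (π[g](U) ⋈[g=h] σ[h<5](R)) → 2
  π[h]((π[g](U) ⋈[g=h] σ[h<5](R))) → 2

== RESULT ==
h
4
4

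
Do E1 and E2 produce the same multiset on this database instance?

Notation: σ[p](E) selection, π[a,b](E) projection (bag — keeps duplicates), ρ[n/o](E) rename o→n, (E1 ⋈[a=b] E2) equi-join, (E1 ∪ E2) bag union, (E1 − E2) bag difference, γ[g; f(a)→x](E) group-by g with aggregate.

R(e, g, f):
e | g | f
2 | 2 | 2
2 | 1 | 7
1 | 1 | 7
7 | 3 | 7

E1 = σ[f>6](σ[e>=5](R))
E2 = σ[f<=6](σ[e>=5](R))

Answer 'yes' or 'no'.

E1 per-node cardinality:
  R → 4
  σ[e>=5](R) → 1
  σ[f>6](σ[e>=5](R)) → 1
E2 per-node cardinality:
  R → 4
  σ[e>=5](R) → 1
  σ[f<=6](σ[e>=5](R)) → 0

E1 result:
e | g | f
7 | 3 | 7
E2 result:
e | g | f
(0 rows)
Witness: (7, 3, 7) appears 1× in E1 but 0× in E2.

no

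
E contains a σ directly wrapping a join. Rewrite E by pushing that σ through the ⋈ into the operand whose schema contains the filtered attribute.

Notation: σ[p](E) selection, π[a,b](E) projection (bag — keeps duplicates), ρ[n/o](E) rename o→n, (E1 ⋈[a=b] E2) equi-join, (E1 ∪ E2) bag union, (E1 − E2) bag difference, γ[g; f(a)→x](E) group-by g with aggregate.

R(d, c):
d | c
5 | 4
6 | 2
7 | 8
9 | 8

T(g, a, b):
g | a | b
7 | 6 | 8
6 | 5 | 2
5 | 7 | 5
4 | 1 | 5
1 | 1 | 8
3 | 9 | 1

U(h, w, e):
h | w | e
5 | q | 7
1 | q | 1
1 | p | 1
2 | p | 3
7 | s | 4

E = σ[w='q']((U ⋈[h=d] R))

σ filters on w, owned by the left side.
E' = (σ[w='q'](U) ⋈[h=d] R)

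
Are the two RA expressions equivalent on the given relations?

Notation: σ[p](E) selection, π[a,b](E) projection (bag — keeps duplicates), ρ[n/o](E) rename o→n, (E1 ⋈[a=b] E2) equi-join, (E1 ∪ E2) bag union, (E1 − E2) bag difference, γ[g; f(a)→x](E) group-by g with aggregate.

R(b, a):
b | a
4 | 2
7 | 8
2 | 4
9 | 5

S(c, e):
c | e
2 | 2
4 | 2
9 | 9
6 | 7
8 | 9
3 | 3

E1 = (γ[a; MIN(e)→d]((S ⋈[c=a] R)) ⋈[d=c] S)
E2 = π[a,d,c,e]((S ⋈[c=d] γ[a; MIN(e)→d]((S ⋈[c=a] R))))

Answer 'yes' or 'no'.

E1 subexpression sizes:
  S → 6
  R → 4
  (S ⋈[c=a] R) → 3
  γ[a; MIN(e)→d]((S ⋈[c=a] R)) → 3
  S → 6
  (γ[a; MIN(e)→d]((S ⋈[c=a] R)) ⋈[d=c] S) → 3
E2 subexpression sizes:
  S → 6
  S → 6
  R → 4
  (S ⋈[c=a] R) → 3
  γ[a; MIN(e)→d]((S ⋈[c=a] R)) → 3
  (S ⋈[c=d] γ[a; MIN(e)→d]((S ⋈[c=a] R))) → 3
  π[a,d,c,e]((S ⋈[c=d] γ[a; MIN(e)→d]((S ⋈[c=a] R)))) → 3

E1 and E2 produce the same multiset:
a | d | c | e
2 | 2 | 2 | 2
4 | 2 | 2 | 2
8 | 9 | 9 | 9

yes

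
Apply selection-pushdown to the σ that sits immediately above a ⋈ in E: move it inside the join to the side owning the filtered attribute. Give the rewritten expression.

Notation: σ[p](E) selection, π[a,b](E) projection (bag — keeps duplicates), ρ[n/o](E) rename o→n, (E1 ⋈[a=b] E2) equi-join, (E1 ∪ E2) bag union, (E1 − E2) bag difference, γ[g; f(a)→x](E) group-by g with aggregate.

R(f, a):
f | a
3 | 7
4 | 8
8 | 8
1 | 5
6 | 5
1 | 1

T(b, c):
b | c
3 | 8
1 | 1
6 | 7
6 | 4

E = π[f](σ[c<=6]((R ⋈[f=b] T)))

σ filters on c, owned by the right side.
E' = π[f]((R ⋈[f=b] σ[c<=6](T)))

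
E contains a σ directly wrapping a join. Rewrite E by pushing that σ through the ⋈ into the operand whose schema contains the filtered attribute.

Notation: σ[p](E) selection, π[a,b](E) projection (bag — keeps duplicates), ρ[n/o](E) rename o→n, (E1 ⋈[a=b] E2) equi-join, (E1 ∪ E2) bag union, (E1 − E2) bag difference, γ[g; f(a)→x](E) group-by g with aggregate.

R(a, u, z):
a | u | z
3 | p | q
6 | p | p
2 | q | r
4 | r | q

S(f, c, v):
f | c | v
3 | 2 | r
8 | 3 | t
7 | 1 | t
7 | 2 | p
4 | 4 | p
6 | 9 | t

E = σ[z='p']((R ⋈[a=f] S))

σ filters on z, owned by the left side.
E' = (σ[z='p'](R) ⋈[a=f] S)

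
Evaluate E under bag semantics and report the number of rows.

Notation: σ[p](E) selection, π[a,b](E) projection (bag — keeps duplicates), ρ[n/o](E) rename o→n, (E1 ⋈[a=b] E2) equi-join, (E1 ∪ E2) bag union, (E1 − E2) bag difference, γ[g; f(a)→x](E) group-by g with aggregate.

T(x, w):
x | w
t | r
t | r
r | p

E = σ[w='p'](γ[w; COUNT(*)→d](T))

Row counts bottom-up:
  T → 3
  γ[w; COUNT(*)→d](T) → 2
  σ[w='p'](γ[w; COUNT(*)→d](T)) → 1

|E| = 1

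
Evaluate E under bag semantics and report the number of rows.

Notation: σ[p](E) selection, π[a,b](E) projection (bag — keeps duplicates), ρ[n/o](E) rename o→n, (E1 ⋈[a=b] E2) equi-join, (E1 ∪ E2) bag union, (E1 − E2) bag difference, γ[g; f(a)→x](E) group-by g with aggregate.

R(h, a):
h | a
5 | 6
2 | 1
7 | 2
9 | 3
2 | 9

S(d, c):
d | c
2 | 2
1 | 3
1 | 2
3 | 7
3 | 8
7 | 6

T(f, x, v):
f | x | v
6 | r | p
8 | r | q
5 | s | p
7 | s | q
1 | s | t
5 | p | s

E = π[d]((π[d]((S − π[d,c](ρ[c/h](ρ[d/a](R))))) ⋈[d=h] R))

Per-node cardinality:
  S → 6
  R → 5
  ρ[d/a](R) → 5
  ρ[c/h](ρ[d/a](R)) → 5
  π[d,c](ρ[c/h](ρ[d/a](R))) → 5
  (S − π[d,c](ρ[c/h](ρ[d/a](R)))) → 5
  π[d]((S − π[d,c](ρ[c/h](ρ[d/a](R))))) → 5
  R → 5
  (π[d]((S − π[d,c](ρ[c/h](ρ[d/a](R))))) ⋈[d=h] R) → 3
  π[d]((π[d]((S − π[d,c](ρ[c/h](ρ[d/a](R))))) ⋈[d=h] R)) → 3

|E| = 3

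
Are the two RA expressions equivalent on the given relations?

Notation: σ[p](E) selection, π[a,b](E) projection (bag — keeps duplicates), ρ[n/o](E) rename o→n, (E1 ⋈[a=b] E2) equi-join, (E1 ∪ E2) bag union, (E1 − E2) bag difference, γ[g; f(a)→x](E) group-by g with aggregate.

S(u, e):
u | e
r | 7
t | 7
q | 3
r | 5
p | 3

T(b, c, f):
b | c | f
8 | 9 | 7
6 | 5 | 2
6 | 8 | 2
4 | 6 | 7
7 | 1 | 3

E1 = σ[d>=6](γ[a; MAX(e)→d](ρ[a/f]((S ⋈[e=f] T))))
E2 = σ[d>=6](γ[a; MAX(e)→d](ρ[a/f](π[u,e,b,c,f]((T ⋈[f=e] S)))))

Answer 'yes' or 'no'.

E1 row counts bottom-up:
  S → 5
  T → 5
  (S ⋈[e=f] T) → 6
  ρ[a/f]((S ⋈[e=f] T)) → 6
  γ[a; MAX(e)→d](ρ[a/f]((S ⋈[e=f] T))) → 2
  σ[d>=6](γ[a; MAX(e)→d](ρ[a/f]((S ⋈[e=f] T)))) → 1
E2 row counts bottom-up:
  T → 5
  S → 5
  (T ⋈[f=e] S) → 6
  π[u,e,b,c,f]((T ⋈[f=e] S)) → 6
  ρ[a/f](π[u,e,b,c,f]((T ⋈[f=e] S))) → 6
  γ[a; MAX(e)→d](ρ[a/f](π[u,e,b,c,f]((T ⋈[f=e] S)))) → 2
  σ[d>=6](γ[a; MAX(e)→d](ρ[a/f](π[u,e,b,c,f]((T ⋈[f=e] S))))) → 1

E1 and E2 produce the same multiset:
a | d
7 | 7

yes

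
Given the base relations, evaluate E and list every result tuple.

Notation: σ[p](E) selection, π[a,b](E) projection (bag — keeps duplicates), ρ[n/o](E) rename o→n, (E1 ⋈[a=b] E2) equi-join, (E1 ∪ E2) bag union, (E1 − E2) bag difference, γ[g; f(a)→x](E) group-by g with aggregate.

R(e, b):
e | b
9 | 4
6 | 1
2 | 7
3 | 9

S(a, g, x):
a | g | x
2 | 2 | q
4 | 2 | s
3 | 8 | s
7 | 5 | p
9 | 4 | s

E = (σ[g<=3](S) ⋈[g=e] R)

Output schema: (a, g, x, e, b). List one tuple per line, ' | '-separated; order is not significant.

Subexpression sizes:
  S → 5
  σ[g<=3](S) → 2
  R → 4
  (σ[g<=3](S) ⋈[g=e] R) → 2

== RESULT ==
a | g | x | e | b
2 | 2 | q | 2 | 7
4 | 2 | s | 2 | 7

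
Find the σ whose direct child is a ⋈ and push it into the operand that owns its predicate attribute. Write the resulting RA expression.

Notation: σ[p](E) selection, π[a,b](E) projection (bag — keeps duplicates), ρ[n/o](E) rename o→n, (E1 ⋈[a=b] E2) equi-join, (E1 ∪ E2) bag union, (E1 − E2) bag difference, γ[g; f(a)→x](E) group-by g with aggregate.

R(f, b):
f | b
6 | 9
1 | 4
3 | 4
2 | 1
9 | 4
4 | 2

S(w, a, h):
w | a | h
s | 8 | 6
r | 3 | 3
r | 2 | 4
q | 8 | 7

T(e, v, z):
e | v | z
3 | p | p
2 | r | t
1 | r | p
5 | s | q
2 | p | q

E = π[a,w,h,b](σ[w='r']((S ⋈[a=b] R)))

σ filters on w, owned by the left side.
E' = π[a,w,h,b]((σ[w='r'](S) ⋈[a=b] R))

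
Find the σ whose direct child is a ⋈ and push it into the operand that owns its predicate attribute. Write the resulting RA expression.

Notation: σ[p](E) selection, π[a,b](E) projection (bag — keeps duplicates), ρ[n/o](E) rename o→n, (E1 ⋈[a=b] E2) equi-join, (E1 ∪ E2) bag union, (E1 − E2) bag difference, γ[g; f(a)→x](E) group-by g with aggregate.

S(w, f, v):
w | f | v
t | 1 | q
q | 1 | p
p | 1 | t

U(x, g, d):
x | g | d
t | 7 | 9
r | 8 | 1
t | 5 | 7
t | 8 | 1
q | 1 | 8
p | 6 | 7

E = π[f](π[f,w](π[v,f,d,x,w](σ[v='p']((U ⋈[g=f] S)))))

σ filters on v, owned by the right side.
E' = π[f](π[f,w](π[v,f,d,x,w]((U ⋈[g=f] σ[v='p'](S)))))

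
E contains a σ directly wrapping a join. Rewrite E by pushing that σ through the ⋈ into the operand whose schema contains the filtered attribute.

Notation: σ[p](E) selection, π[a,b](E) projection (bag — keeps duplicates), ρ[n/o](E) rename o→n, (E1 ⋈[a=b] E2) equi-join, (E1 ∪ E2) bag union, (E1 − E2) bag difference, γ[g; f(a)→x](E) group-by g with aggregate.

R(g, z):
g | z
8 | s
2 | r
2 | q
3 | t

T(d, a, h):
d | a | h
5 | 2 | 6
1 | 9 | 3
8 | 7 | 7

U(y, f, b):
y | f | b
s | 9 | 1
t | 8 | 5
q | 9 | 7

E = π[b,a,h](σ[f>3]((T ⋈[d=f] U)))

σ filters on f, owned by the right side.
E' = π[b,a,h]((T ⋈[d=f] σ[f>3](U)))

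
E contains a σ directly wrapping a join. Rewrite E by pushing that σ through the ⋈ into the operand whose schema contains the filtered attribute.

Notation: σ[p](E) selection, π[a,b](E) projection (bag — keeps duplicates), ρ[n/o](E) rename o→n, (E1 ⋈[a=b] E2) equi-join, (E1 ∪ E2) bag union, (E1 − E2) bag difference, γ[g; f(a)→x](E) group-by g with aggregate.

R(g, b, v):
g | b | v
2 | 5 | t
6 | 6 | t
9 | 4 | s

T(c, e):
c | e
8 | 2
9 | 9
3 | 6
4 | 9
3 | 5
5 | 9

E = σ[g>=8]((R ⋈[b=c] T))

σ filters on g, owned by the left side.
E' = (σ[g>=8](R) ⋈[b=c] T)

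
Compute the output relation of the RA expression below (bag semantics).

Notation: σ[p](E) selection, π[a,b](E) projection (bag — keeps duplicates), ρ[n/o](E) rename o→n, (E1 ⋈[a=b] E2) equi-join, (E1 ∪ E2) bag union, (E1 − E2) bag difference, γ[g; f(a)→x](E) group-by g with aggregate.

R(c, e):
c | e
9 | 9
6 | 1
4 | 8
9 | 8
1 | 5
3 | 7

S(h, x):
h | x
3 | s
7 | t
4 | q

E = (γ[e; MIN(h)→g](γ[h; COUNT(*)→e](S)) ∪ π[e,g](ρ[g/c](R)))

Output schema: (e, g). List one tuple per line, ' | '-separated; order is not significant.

Stepwise |·|:
  S → 3
  γ[h; COUNT(*)→e](S) → 3
  γ[e; MIN(h)→g](γ[h; COUNT(*)→e](S)) → 1
  R → 6
  ρ[g/c](R) → 6
  π[e,g](ρ[g/c](R)) → 6
  (γ[e; MIN(h)→g](γ[h; COUNT(*)→e](S)) ∪ π[e,g](ρ[g/c](R))) → 7

== RESULT ==
e | g
1 | 3
1 | 6
5 | 1
7 | 3
8 | 4
8 | 9
9 | 9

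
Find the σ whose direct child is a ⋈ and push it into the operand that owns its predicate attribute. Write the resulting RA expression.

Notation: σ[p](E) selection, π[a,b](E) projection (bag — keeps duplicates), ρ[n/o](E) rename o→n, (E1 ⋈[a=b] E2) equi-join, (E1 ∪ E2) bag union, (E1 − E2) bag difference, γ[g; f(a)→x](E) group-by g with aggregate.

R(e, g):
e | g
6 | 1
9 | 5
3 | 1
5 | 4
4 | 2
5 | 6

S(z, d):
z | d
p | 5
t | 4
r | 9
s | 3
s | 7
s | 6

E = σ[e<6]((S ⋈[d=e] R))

σ filters on e, owned by the right side.
E' = (S ⋈[d=e] σ[e<6](R))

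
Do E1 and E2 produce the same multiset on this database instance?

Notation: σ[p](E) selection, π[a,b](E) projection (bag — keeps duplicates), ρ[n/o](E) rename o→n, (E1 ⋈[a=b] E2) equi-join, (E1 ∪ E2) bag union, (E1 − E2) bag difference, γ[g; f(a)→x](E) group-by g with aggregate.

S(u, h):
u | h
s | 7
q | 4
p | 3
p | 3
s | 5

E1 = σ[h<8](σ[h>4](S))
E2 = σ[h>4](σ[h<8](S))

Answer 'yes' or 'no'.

E1 subexpression sizes:
  S → 5
  σ[h>4](S) → 2
  σ[h<8](σ[h>4](S)) → 2
E2 subexpression sizes:
  S → 5
  σ[h<8](S) → 5
  σ[h>4](σ[h<8](S)) → 2

E1 and E2 produce the same multiset:
u | h
s | 5
s | 7

yes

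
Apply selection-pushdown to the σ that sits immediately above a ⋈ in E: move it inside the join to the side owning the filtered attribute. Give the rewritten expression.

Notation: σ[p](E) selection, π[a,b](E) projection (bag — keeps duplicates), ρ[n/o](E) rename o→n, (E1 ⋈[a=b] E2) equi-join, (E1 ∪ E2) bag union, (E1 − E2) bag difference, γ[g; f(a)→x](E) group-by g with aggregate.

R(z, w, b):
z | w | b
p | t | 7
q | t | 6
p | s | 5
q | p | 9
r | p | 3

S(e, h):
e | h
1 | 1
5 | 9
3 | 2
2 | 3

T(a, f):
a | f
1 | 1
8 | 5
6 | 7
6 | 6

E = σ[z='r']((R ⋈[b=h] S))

σ filters on z, owned by the left side.
E' = (σ[z='r'](R) ⋈[b=h] S)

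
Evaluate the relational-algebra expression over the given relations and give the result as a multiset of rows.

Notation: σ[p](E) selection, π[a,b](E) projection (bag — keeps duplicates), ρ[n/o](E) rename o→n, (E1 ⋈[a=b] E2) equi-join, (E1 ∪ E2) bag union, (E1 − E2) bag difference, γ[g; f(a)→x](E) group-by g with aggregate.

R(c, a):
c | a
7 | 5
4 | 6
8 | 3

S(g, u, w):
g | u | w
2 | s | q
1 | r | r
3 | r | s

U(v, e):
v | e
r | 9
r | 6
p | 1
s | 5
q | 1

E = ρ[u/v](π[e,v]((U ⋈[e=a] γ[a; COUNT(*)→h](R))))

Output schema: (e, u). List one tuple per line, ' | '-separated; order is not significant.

Row counts bottom-up:
  U → 5
  R → 3
  γ[a; COUNT(*)→h](R) → 3
  (U ⋈[e=a] γ[a; COUNT(*)→h](R)) → 2
  π[e,v]((U ⋈[e=a] γ[a; COUNT(*)→h](R))) → 2
  ρ[u/v](π[e,v]((U ⋈[e=a] γ[a; COUNT(*)→h](R)))) → 2

== RESULT ==
e | u
5 | s
6 | r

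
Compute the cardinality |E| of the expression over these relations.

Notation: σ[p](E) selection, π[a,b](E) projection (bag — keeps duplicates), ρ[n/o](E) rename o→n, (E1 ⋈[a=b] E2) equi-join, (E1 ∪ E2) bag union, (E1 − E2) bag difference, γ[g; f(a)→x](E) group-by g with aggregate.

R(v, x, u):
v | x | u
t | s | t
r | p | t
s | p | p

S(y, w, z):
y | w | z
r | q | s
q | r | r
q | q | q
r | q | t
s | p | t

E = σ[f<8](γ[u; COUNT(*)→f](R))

Per-node cardinality:
  R → 3
  γ[u; COUNT(*)→f](R) → 2
  σ[f<8](γ[u; COUNT(*)→f](R)) → 2

|E| = 2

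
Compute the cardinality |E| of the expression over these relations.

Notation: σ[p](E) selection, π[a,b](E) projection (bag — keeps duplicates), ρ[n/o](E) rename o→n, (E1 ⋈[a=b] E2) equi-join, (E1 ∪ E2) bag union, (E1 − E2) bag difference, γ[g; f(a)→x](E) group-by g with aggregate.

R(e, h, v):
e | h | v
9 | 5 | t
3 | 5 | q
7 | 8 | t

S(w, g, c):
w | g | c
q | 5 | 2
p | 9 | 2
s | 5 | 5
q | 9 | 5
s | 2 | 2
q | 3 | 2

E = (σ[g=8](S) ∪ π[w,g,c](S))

Subexpression sizes:
  S → 6
  σ[g=8](S) → 0
  S → 6
  π[w,g,c](S) → 6
  (σ[g=8](S) ∪ π[w,g,c](S)) → 6

|E| = 6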